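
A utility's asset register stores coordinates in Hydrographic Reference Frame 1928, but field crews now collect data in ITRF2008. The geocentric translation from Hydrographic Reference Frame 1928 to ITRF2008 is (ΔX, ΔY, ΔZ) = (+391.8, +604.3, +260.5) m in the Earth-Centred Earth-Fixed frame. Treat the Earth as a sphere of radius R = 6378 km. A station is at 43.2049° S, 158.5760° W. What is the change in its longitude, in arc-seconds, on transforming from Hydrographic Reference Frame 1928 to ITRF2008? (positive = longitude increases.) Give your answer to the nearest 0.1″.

Δλ = -18.6″

sin φ = -0.684609, cos φ = 0.728910, sin λ = -0.365267, cos λ = -0.930903.
East component: ΔE = −sin λ·ΔX + cos λ·ΔY = −(-0.365267)(391.8) + (-0.930903)(604.3) = -419.43 m.
1° of latitude spans πR/180 = 111317 m; at latitude φ, 1° of longitude spans that × cos φ = 81140.2 m, so Δλ = -419.43 / 81140.2 × 3600 = -18.609″.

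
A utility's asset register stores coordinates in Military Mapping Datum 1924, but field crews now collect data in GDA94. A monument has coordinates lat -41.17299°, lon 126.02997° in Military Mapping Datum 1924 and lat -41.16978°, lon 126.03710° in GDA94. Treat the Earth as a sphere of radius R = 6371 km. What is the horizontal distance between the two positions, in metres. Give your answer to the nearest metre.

Δφ = -41.16978° − -41.17299° = +0.00321°; Δλ = 126.03710° − 126.02997° = +0.00713°.
1° along a meridian = πR/180 = 111195 m.
ΔN = Δφ × 111195 = 356.9 m; ΔE = Δλ × 111195 × cos(-41.17299°) = +0.00713 × 111195 × 0.752725 = 596.8 m.
Distance = √(ΔE² + ΔN²) = √(596.8² + 356.9²) = 695.4 m.

695 m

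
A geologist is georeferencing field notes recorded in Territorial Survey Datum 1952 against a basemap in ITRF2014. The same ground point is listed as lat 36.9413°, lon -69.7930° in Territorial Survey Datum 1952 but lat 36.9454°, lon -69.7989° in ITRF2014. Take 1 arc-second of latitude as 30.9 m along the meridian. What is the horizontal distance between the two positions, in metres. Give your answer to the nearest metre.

Δφ = 36.9454° − 36.9413° = +0.0041°; Δλ = -69.7989° − -69.7930° = -0.0059°.
1° of latitude = 3600 × 30.90 = 111240 m.
ΔN = Δφ × 111240 = 456.1 m; ΔE = Δλ × 111240 × cos(36.9413°) = -0.0059 × 111240 × 0.799252 = -524.6 m.
Distance = √(ΔE² + ΔN²) = √((-524.6)² + 456.1²) = 695.1 m.

695 m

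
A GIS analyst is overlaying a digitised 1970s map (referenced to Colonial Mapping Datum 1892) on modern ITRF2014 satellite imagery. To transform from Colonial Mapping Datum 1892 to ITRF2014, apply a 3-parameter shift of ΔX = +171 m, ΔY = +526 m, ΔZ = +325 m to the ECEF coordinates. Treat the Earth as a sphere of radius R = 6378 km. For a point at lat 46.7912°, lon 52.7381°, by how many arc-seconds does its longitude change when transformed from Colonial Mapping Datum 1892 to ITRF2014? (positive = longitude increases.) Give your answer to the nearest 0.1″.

Δλ = 8.6″

sin φ = 0.728863, cos φ = 0.684659, sin λ = 0.795876, cos λ = 0.605459.
East component: ΔE = −sin λ·ΔX + cos λ·ΔY = −(0.795876)(171) + (0.605459)(526) = 182.38 m.
1° of latitude spans πR/180 = 111317 m; at latitude φ, 1° of longitude spans that × cos φ = 76214.3 m, so Δλ = 182.38 / 76214.3 × 3600 = 8.615″.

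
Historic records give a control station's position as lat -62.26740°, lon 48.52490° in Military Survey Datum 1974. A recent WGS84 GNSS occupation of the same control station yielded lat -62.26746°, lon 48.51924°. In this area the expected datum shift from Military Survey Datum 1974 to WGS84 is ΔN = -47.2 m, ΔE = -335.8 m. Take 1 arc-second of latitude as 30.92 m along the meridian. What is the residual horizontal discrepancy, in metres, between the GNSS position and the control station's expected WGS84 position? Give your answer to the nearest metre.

59 m

Observed coordinate differences: Δφ = -0.00006°, Δλ = -0.00566°.
Converting to metres (1° lat = 111312 m, cos φ = 0.465346): observed ΔN = -6.7 m, observed ΔE = -293.2 m.
Subtracting the expected shift leaves a residual of -6.7 − (-47.2) = 40.5 m north and -293.2 − (-335.8) = 42.6 m east.
Residual distance = √(40.5² + 42.6²) = 58.8 m.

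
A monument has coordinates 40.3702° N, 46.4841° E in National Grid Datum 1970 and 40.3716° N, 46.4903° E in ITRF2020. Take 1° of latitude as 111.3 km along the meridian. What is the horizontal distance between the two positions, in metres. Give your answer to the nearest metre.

Δφ = 40.3716° − 40.3702° = +0.0014°; Δλ = 46.4903° − 46.4841° = +0.0062°.
ΔN = Δφ × 111300 = 155.8 m; ΔE = Δλ × 111300 × cos(40.3702°) = +0.0062 × 111300 × 0.761875 = 525.7 m.
Distance = √(ΔE² + ΔN²) = √(525.7² + 155.8²) = 548.3 m.

548 m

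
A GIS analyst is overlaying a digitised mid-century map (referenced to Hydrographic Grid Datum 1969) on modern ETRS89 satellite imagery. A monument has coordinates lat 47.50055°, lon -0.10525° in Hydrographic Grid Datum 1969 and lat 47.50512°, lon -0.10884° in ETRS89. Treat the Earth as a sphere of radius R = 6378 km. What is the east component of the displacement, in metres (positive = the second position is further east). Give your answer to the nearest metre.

ΔE = -270 m

Δφ = 47.50512° − 47.50055° = +0.00457°; Δλ = -0.10884° − -0.10525° = -0.00359°.
1° along a meridian = πR/180 = 111317 m.
ΔN = Δφ × 111317 = 508.7 m; ΔE = Δλ × 111317 × cos(47.50055°) = -0.00359 × 111317 × 0.675583 = -270.0 m.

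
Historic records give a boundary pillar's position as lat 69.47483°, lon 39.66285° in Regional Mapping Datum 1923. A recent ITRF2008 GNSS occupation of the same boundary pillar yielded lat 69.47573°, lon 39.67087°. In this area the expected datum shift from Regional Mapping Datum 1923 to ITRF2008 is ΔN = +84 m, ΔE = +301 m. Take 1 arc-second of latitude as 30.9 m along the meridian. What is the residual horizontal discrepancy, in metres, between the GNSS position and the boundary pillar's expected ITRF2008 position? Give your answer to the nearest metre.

Observed coordinate differences: Δφ = +0.00090°, Δλ = +0.00802°.
Converting to metres (1° lat = 111240 m, cos φ = 0.350619): observed ΔN = 100.1 m, observed ΔE = 312.8 m.
Subtracting the expected shift leaves a residual of 100.1 − (84) = 16.1 m north and 312.8 − (301) = 11.8 m east.
Residual distance = √(16.1² + 11.8²) = 20.0 m.

20 m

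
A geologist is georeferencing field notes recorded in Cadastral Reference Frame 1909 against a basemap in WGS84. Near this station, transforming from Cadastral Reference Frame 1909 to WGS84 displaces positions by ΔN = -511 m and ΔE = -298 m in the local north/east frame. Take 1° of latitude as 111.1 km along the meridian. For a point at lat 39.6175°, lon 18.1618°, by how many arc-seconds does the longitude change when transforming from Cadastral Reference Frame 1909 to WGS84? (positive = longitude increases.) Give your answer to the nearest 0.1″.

Δλ = -12.5″

At latitude 39.6175°, cos φ = 0.770319.
1° of longitude at this latitude = 111.1 × cos φ = 85.58 km, so Δλ = -298.0 / 85582.4 = -0.0034820° = -12.535″.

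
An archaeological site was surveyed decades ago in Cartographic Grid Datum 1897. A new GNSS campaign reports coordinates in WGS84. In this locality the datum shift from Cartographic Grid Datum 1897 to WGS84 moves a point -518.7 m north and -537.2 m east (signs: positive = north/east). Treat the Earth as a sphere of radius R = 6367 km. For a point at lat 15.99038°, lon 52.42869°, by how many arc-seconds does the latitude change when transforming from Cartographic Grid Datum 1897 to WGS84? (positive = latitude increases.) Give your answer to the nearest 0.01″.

Δφ = -16.80″

On a sphere of radius R, 1 rad of latitude = R, so Δφ = ΔN / R = -518.7 / 6367000 = -8.1467e-05 rad = -16.804″.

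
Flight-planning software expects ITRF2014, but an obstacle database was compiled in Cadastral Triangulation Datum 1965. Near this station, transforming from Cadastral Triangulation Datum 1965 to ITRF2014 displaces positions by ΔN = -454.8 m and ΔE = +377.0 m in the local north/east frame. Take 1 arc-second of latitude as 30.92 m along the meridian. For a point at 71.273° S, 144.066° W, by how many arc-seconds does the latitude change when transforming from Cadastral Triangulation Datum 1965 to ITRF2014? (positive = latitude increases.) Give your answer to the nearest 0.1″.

1″ of latitude = 30.92 m, so Δφ = -454.8 / 30.92 = -14.709″.

Δφ = -14.7″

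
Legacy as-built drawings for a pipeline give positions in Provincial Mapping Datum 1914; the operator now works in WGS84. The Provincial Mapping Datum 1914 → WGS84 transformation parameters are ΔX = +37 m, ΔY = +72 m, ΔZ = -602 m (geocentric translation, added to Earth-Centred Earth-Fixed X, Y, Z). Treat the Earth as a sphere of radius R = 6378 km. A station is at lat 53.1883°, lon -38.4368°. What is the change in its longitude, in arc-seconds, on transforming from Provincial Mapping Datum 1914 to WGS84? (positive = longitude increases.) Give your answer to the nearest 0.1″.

Δλ = 4.3″

sin φ = 0.800609, cos φ = 0.599187, sin λ = -0.621651, cos λ = 0.783294.
East component: ΔE = −sin λ·ΔX + cos λ·ΔY = −(-0.621651)(37) + (0.783294)(72) = 79.40 m.
1° of latitude spans πR/180 = 111317 m; at latitude φ, 1° of longitude spans that × cos φ = 66699.8 m, so Δλ = 79.40 / 66699.8 × 3600 = 4.285″.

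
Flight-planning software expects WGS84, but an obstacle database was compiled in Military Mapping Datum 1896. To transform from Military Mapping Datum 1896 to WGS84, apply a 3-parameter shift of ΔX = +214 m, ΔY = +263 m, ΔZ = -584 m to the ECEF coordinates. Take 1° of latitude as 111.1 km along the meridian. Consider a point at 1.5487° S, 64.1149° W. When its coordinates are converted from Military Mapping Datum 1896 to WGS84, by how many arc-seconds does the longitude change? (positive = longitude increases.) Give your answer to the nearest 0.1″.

Δλ = 10.0″

sin φ = -0.027027, cos φ = 0.999635, sin λ = -0.899671, cos λ = 0.436568.
East component: ΔE = −sin λ·ΔX + cos λ·ΔY = −(-0.899671)(214) + (0.436568)(263) = 307.35 m.
1° of latitude spans 111100 m; at latitude φ, 1° of longitude spans that × cos φ = 111059.4 m, so Δλ = 307.35 / 111059.4 × 3600 = 9.963″.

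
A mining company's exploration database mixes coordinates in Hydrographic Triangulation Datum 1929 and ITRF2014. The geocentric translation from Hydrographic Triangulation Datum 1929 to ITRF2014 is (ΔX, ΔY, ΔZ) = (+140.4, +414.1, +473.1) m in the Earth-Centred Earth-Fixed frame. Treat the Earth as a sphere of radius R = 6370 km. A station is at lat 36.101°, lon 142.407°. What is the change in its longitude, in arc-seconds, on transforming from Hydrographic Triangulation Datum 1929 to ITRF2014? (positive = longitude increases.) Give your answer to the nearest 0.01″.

Δλ = -16.58″

sin φ = 0.589210, cos φ = 0.807980, sin λ = 0.610048, cos λ = -0.792364.
East component: ΔE = −sin λ·ΔX + cos λ·ΔY = −(0.610048)(140.4) + (-0.792364)(414.1) = -413.77 m.
1° of latitude spans πR/180 = 111177 m; at latitude φ, 1° of longitude spans that × cos φ = 89829.1 m, so Δλ = -413.77 / 89829.1 × 3600 = -16.582″.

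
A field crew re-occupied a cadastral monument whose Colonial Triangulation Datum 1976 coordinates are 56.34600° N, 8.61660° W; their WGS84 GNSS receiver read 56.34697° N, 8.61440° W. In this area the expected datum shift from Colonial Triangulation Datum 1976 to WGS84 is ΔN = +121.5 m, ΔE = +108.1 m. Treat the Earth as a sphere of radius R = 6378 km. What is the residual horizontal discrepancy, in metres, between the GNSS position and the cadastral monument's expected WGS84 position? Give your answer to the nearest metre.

31 m

Observed coordinate differences: Δφ = +0.00097°, Δλ = +0.00220°.
Converting to metres (1° lat = 111317 m, cos φ = 0.554176): observed ΔN = 108.0 m, observed ΔE = 135.7 m.
Subtracting the expected shift leaves a residual of 108.0 − (121.5) = -13.5 m north and 135.7 − (108.1) = 27.6 m east.
Residual distance = √((-13.5)² + 27.6²) = 30.7 m.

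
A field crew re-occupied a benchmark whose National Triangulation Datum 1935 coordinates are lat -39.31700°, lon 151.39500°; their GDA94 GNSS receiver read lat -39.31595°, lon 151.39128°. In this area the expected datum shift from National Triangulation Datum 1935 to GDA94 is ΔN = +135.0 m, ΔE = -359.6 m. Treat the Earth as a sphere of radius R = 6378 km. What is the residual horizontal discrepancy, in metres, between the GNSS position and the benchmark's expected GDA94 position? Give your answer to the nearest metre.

43 m

Observed coordinate differences: Δφ = +0.00105°, Δλ = -0.00372°.
Converting to metres (1° lat = 111317 m, cos φ = 0.773652): observed ΔN = 116.9 m, observed ΔE = -320.4 m.
Subtracting the expected shift leaves a residual of 116.9 − (135.0) = -18.1 m north and -320.4 − (-359.6) = 39.2 m east.
Residual distance = √((-18.1)² + 39.2²) = 43.2 m.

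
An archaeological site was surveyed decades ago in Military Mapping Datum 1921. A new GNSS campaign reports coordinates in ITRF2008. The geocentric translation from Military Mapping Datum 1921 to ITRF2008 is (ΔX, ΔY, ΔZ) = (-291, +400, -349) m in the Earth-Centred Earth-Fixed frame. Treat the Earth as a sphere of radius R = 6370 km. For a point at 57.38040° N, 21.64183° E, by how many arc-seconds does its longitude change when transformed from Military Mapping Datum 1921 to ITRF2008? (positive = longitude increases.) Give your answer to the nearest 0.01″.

Δλ = 28.78″

sin φ = 0.842268, cos φ = 0.539059, sin λ = 0.368803, cos λ = 0.929507.
East component: ΔE = −sin λ·ΔX + cos λ·ΔY = −(0.368803)(-291) + (0.929507)(400) = 479.12 m.
1° of latitude spans πR/180 = 111177 m; at latitude φ, 1° of longitude spans that × cos φ = 59931.2 m, so Δλ = 479.12 / 59931.2 × 3600 = 28.780″.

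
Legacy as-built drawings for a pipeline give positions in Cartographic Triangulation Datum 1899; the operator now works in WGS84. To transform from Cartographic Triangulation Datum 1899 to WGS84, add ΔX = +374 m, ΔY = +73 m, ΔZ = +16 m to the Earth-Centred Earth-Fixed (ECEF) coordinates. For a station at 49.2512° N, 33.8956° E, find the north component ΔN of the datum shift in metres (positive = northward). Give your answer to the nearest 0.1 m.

At φ = 49.2512°, λ = 33.8956°: sin φ = 0.757579, cos φ = 0.652744, sin λ = 0.557681, cos λ = 0.830055.
ΔN = −sin φ cos λ·ΔX − sin φ sin λ·ΔY + cos φ·ΔZ = −(0.757579)(0.830055)(374) − (0.757579)(0.557681)(73) + (0.652744)(16) = -255.58 m.

ΔN = -255.6 m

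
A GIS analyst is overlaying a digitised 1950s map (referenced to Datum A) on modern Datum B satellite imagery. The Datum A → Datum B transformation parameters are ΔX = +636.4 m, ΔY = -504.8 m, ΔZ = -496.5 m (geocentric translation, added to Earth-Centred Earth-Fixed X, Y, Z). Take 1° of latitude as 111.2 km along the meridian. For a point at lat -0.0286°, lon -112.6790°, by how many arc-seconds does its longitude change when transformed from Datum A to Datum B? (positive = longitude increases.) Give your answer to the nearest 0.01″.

sin φ = -0.000499, cos φ = 1.000000, sin λ = -0.922679, cos λ = -0.385568.
East component: ΔE = −sin λ·ΔX + cos λ·ΔY = −(-0.922679)(636.4) + (-0.385568)(-504.8) = 781.83 m.
1° of latitude spans 111200 m; at latitude φ, 1° of longitude spans that × cos φ = 111200.0 m, so Δλ = 781.83 / 111200.0 × 3600 = 25.311″.

Δλ = 25.31″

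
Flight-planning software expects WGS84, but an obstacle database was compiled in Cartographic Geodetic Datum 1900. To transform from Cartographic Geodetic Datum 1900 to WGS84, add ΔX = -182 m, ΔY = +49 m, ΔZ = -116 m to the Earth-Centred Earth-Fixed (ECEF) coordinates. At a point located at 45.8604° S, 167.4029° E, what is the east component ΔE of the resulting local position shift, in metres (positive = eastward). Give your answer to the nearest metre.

The local east axis at (φ, λ) is (−sin λ, cos λ, 0), so ΔE = −sin(167.4029°)·(-182) + cos(167.4029°)·49 = -8.13 m.

ΔE = -8 m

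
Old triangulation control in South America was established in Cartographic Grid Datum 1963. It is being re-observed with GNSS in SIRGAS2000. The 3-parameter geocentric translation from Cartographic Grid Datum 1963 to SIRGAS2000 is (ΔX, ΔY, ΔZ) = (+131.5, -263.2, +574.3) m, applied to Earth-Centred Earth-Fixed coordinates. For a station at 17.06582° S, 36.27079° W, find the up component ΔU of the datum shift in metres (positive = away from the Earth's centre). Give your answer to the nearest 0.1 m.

ΔU = 81.7 m

At φ = -17.06582°, λ = -36.27079°: sin φ = -0.293470, cos φ = 0.955968, sin λ = -0.591602, cos λ = 0.806230.
ΔU = cos φ cos λ·ΔX + cos φ sin λ·ΔY + sin φ·ΔZ = (0.955968)(0.806230)(131.5) + (0.955968)(-0.591602)(-263.2) + (-0.293470)(574.3) = 81.66 m.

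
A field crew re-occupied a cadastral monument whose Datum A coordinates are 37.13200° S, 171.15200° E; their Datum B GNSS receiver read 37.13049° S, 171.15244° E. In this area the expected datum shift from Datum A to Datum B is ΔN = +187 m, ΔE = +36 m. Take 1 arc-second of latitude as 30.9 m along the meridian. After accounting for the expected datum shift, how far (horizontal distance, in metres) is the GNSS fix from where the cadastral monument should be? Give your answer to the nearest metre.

19 m

Observed coordinate differences: Δφ = +0.00151°, Δλ = +0.00044°.
Converting to metres (1° lat = 111240 m, cos φ = 0.797247): observed ΔN = 168.0 m, observed ΔE = 39.0 m.
Subtracting the expected shift leaves a residual of 168.0 − (187) = -19.0 m north and 39.0 − (36) = 3.0 m east.
Residual distance = √((-19.0)² + 3.0²) = 19.3 m.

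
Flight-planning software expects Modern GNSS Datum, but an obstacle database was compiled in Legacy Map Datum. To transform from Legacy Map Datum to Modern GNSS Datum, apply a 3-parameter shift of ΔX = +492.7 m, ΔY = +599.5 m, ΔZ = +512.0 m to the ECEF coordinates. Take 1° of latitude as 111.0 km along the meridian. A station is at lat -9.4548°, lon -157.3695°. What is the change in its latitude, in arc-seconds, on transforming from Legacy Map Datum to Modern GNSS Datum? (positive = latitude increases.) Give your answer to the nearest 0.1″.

sin φ = -0.164269, cos φ = 0.986415, sin λ = -0.384787, cos λ = -0.923006.
North component: ΔN = −sin φ cos λ·ΔX − sin φ sin λ·ΔY + cos φ·ΔZ = −(-0.164269)(-0.923006)(492.7) − (-0.164269)(-0.384787)(599.5) + (0.986415)(512.0) = 392.45 m.
1° of latitude spans 111000 m, so Δφ = 392.45 / 111000 × 3600 = 12.728″.

Δφ = 12.7″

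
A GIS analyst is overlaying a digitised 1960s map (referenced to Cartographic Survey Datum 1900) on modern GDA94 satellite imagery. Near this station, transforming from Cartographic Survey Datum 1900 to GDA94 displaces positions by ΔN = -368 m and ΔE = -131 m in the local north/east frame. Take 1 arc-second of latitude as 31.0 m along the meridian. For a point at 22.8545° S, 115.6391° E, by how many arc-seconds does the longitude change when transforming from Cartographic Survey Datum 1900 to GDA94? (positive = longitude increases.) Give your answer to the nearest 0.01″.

Δλ = -4.59″

At latitude -22.8545°, cos φ = 0.921494.
1″ of longitude at this latitude = 31.00 × cos φ = 28.5663 m, so Δλ = -131.0 / 28.5663 = -4.586″.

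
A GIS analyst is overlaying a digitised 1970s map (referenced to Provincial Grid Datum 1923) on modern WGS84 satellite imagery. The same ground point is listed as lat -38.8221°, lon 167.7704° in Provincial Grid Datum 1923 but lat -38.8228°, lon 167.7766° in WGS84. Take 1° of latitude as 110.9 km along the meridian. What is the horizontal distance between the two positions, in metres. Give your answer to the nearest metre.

Δφ = -38.8228° − -38.8221° = -0.0007°; Δλ = 167.7766° − 167.7704° = +0.0062°.
ΔN = Δφ × 110900 = -77.6 m; ΔE = Δλ × 110900 × cos(-38.8221°) = +0.0062 × 110900 × 0.779096 = 535.7 m.
Distance = √(ΔE² + ΔN²) = √(535.7² + (-77.6)²) = 541.3 m.

541 m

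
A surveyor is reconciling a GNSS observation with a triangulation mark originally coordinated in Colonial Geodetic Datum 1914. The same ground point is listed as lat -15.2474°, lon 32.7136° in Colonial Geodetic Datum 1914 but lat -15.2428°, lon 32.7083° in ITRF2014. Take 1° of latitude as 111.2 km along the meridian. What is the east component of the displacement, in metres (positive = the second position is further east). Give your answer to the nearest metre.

ΔE = -569 m

Δφ = -15.2428° − -15.2474° = +0.0046°; Δλ = 32.7083° − 32.7136° = -0.0053°.
ΔN = Δφ × 111200 = 511.5 m; ΔE = Δλ × 111200 × cos(-15.2474°) = -0.0053 × 111200 × 0.964799 = -568.6 m.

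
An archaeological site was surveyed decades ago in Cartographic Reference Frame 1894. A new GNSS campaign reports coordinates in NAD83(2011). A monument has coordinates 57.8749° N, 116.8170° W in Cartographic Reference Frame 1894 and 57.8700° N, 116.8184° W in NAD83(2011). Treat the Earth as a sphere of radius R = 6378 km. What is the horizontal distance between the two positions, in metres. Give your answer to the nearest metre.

552 m

Δφ = 57.8700° − 57.8749° = -0.0049°; Δλ = -116.8184° − -116.8170° = -0.0014°.
1° along a meridian = πR/180 = 111317 m.
ΔN = Δφ × 111317 = -545.5 m; ΔE = Δλ × 111317 × cos(57.8749°) = -0.0014 × 111317 × 0.531770 = -82.9 m.
Distance = √(ΔE² + ΔN²) = √((-82.9)² + (-545.5)²) = 551.7 m.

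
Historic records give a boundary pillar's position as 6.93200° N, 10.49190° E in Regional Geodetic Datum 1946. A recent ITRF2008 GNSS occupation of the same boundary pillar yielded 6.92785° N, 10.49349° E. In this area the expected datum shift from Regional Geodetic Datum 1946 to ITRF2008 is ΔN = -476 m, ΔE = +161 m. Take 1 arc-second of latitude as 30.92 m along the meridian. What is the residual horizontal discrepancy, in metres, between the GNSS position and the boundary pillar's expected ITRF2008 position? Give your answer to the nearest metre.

20 m

Observed coordinate differences: Δφ = -0.00415°, Δλ = +0.00159°.
Converting to metres (1° lat = 111312 m, cos φ = 0.992690): observed ΔN = -461.9 m, observed ΔE = 175.7 m.
Subtracting the expected shift leaves a residual of -461.9 − (-476) = 14.1 m north and 175.7 − (161) = 14.7 m east.
Residual distance = √(14.1² + 14.7²) = 20.3 m.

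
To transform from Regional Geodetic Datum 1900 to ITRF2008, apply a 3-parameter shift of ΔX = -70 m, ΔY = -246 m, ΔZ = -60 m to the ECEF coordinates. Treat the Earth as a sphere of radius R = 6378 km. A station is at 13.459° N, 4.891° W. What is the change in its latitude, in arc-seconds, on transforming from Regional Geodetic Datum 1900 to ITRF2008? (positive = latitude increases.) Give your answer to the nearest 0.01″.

sin φ = 0.232749, cos φ = 0.972537, sin λ = -0.085260, cos λ = 0.996359.
North component: ΔN = −sin φ cos λ·ΔX − sin φ sin λ·ΔY + cos φ·ΔZ = −(0.232749)(0.996359)(-70) − (0.232749)(-0.085260)(-246) + (0.972537)(-60) = -47.00 m.
1° of latitude spans πR/180 = 111317 m, so Δφ = -47.00 / 111317 × 3600 = -1.520″.

Δφ = -1.52″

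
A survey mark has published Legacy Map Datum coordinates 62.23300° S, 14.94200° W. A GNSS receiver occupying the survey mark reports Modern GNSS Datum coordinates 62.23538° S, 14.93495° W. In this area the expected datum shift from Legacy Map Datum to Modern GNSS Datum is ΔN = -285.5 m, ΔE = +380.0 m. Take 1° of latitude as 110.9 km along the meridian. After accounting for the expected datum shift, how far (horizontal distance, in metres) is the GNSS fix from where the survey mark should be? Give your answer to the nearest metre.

27 m

Observed coordinate differences: Δφ = -0.00238°, Δλ = +0.00705°.
Converting to metres (1° lat = 110900 m, cos φ = 0.465877): observed ΔN = -263.9 m, observed ΔE = 364.2 m.
Subtracting the expected shift leaves a residual of -263.9 − (-285.5) = 21.6 m north and 364.2 − (380.0) = -15.8 m east.
Residual distance = √(21.6² + (-15.8)²) = 26.7 m.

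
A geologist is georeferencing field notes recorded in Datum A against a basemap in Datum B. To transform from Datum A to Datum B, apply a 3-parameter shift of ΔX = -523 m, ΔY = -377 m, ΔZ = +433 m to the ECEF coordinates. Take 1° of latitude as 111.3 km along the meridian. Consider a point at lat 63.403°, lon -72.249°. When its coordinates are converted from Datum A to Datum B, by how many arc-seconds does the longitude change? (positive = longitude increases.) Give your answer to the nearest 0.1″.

sin φ = 0.894178, cos φ = 0.447712, sin λ = -0.952390, cos λ = 0.304881.
East component: ΔE = −sin λ·ΔX + cos λ·ΔY = −(-0.952390)(-523) + (0.304881)(-377) = -613.04 m.
1° of latitude spans 111300 m; at latitude φ, 1° of longitude spans that × cos φ = 49830.4 m, so Δλ = -613.04 / 49830.4 × 3600 = -44.289″.

Δλ = -44.3″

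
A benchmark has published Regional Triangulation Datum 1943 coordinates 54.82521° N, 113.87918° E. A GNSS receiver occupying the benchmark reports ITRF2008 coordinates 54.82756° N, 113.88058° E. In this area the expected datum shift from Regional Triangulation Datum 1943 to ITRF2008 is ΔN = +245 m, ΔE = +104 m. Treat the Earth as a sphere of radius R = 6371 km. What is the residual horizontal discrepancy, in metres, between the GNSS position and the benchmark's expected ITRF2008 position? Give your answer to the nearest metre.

Observed coordinate differences: Δφ = +0.00235°, Δλ = +0.00140°.
Converting to metres (1° lat = 111195 m, cos φ = 0.576073): observed ΔN = 261.3 m, observed ΔE = 89.7 m.
Subtracting the expected shift leaves a residual of 261.3 − (245) = 16.3 m north and 89.7 − (104) = -14.3 m east.
Residual distance = √(16.3² + (-14.3)²) = 21.7 m.

22 m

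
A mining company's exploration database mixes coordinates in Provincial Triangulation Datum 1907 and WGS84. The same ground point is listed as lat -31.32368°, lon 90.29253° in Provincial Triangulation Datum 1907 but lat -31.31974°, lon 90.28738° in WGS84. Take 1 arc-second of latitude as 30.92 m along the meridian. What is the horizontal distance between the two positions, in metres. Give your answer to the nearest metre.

Δφ = -31.31974° − -31.32368° = +0.00394°; Δλ = 90.28738° − 90.29253° = -0.00515°.
1° of latitude = 3600 × 30.92 = 111312 m.
ΔN = Δφ × 111312 = 438.6 m; ΔE = Δλ × 111312 × cos(-31.32368°) = -0.00515 × 111312 × 0.854244 = -489.7 m.
Distance = √(ΔE² + ΔN²) = √((-489.7)² + 438.6²) = 657.4 m.

657 m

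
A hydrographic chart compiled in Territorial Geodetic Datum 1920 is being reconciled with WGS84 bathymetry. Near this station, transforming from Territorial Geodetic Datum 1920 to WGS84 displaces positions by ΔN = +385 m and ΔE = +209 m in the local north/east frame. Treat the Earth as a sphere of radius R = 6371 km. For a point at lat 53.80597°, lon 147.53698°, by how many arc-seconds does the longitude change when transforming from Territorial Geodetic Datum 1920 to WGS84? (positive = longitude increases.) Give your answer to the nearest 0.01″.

Δλ = 11.46″

At latitude 53.80597°, cos φ = 0.590522.
One radian of longitude at latitude φ spans R cos φ, so Δλ = ΔE / (R cos φ) = 209.0 / (6371000 × 0.590522) = 5.5552e-05 rad = 11.459″.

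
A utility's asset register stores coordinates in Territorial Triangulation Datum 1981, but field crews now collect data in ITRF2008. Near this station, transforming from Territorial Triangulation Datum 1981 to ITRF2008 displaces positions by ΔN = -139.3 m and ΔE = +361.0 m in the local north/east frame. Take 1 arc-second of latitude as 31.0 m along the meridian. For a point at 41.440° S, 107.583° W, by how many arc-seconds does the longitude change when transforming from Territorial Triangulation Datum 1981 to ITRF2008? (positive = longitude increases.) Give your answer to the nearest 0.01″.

At latitude -41.440°, cos φ = 0.749649.
1″ of longitude at this latitude = 31.00 × cos φ = 23.2391 m, so Δλ = 361.0 / 23.2391 = 15.534″.

Δλ = 15.53″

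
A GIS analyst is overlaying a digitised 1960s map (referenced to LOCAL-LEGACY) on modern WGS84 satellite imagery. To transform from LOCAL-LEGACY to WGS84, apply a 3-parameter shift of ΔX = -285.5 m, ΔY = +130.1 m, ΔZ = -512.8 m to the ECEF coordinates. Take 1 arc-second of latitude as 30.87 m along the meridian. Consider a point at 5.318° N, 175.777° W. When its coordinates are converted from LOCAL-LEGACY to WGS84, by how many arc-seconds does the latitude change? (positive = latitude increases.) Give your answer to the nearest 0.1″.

Δφ = -17.4″

sin φ = 0.092683, cos φ = 0.995696, sin λ = -0.073639, cos λ = -0.997285.
North component: ΔN = −sin φ cos λ·ΔX − sin φ sin λ·ΔY + cos φ·ΔZ = −(0.092683)(-0.997285)(-285.5) − (0.092683)(-0.073639)(130.1) + (0.995696)(-512.8) = -536.09 m.
1° of latitude spans 3600 × 30.87 = 111132 m, so Δφ = -536.09 / 111132 × 3600 = -17.366″.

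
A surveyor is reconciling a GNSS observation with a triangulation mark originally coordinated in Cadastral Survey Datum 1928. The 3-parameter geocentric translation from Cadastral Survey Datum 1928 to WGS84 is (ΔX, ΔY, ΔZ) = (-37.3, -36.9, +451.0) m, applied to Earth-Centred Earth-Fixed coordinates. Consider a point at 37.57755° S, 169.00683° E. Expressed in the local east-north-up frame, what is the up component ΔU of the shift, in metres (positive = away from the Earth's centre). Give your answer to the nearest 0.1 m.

The local up (radial) axis is (cos φ cos λ, cos φ sin λ, sin φ), giving ΔU = 29.019 − 5.577 − 275.035 = -251.59 m.

ΔU = -251.6 m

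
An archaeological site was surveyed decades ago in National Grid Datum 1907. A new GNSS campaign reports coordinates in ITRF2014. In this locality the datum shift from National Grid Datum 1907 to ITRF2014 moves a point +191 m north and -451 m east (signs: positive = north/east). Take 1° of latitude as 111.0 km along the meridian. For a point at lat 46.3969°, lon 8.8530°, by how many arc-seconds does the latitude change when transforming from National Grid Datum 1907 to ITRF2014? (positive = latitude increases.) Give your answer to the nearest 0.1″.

1° of latitude = 111.0 km, so Δφ = 191.0 / 111000 = 0.0017207° = 6.195″.

Δφ = 6.2″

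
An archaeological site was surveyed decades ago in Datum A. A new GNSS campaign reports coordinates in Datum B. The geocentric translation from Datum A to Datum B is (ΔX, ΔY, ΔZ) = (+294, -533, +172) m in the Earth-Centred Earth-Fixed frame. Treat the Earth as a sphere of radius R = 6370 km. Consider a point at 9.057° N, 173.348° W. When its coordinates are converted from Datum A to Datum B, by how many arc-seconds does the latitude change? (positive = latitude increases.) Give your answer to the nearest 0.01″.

Δφ = 6.67″

sin φ = 0.157417, cos φ = 0.987532, sin λ = -0.115839, cos λ = -0.993268.
North component: ΔN = −sin φ cos λ·ΔX − sin φ sin λ·ΔY + cos φ·ΔZ = −(0.157417)(-0.993268)(294) − (0.157417)(-0.115839)(-533) + (0.987532)(172) = 206.11 m.
1° of latitude spans πR/180 = 111177 m, so Δφ = 206.11 / 111177 × 3600 = 6.674″.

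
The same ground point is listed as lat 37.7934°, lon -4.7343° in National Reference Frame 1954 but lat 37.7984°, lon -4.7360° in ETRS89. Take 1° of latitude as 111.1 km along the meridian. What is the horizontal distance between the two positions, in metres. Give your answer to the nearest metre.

Δφ = 37.7984° − 37.7934° = +0.0050°; Δλ = -4.7360° − -4.7343° = -0.0017°.
ΔN = Δφ × 111100 = 555.5 m; ΔE = Δλ × 111100 × cos(37.7934°) = -0.0017 × 111100 × 0.790226 = -149.2 m.
Distance = √(ΔE² + ΔN²) = √((-149.2)² + 555.5²) = 575.2 m.

575 m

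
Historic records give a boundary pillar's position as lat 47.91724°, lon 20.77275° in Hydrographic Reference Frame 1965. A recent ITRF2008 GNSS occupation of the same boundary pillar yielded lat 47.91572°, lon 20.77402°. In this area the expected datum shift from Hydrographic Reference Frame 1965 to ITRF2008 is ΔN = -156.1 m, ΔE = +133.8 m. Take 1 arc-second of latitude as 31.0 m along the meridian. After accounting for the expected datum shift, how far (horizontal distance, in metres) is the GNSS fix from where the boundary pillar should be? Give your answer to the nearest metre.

Observed coordinate differences: Δφ = -0.00152°, Δλ = +0.00127°.
Converting to metres (1° lat = 111600 m, cos φ = 0.670203): observed ΔN = -169.6 m, observed ΔE = 95.0 m.
Subtracting the expected shift leaves a residual of -169.6 − (-156.1) = -13.5 m north and 95.0 − (133.8) = -38.8 m east.
Residual distance = √((-13.5)² + (-38.8)²) = 41.1 m.

41 m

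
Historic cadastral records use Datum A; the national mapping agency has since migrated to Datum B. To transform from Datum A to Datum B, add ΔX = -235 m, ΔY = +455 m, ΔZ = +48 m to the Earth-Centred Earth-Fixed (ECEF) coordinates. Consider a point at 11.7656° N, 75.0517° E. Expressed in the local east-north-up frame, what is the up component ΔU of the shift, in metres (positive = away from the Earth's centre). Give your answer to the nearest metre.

ΔU = 381 m

The local up (radial) axis is (cos φ cos λ, cos φ sin λ, sin φ), giving ΔU = -59.344 + 430.366 + 9.788 = 380.81 m.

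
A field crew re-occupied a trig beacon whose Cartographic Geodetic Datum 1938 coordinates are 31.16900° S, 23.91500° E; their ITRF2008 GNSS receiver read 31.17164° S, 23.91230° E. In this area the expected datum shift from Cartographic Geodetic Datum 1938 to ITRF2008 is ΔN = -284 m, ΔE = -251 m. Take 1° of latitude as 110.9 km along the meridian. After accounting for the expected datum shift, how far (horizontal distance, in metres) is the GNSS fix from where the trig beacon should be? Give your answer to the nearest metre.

10 m

Observed coordinate differences: Δφ = -0.00264°, Δλ = -0.00270°.
Converting to metres (1° lat = 110900 m, cos φ = 0.855644): observed ΔN = -292.8 m, observed ΔE = -256.2 m.
Subtracting the expected shift leaves a residual of -292.8 − (-284) = -8.8 m north and -256.2 − (-251) = -5.2 m east.
Residual distance = √((-8.8)² + (-5.2)²) = 10.2 m.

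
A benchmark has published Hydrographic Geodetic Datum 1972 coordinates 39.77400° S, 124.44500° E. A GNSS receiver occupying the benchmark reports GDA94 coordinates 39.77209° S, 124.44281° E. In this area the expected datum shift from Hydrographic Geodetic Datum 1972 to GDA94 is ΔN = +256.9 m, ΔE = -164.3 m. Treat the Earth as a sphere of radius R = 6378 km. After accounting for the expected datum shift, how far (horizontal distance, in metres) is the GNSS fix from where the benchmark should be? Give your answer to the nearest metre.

50 m

Observed coordinate differences: Δφ = +0.00191°, Δλ = -0.00219°.
Converting to metres (1° lat = 111317 m, cos φ = 0.768574): observed ΔN = 212.6 m, observed ΔE = -187.4 m.
Subtracting the expected shift leaves a residual of 212.6 − (256.9) = -44.3 m north and -187.4 − (-164.3) = -23.1 m east.
Residual distance = √((-44.3)² + (-23.1)²) = 49.9 m.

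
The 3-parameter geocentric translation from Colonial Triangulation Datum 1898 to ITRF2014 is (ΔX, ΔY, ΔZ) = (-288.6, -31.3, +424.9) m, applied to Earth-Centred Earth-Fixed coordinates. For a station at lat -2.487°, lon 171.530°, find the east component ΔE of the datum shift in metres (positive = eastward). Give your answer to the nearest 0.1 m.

ΔE = 73.5 m

The local east axis at (φ, λ) is (−sin λ, cos λ, 0), so ΔE = −sin(171.530°)·(-288.6) + cos(171.530°)·(-31.3) = 73.47 m.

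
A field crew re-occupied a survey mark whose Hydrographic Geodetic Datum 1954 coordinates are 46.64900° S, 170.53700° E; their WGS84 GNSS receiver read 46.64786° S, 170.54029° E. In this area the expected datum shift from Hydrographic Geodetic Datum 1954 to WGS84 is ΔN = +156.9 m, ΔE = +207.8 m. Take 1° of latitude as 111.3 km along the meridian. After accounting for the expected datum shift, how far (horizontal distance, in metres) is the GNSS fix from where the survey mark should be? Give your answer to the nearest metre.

53 m

Observed coordinate differences: Δφ = +0.00114°, Δλ = +0.00329°.
Converting to metres (1° lat = 111300 m, cos φ = 0.686466): observed ΔN = 126.9 m, observed ΔE = 251.4 m.
Subtracting the expected shift leaves a residual of 126.9 − (156.9) = -30.0 m north and 251.4 − (207.8) = 43.6 m east.
Residual distance = √((-30.0)² + 43.6²) = 52.9 m.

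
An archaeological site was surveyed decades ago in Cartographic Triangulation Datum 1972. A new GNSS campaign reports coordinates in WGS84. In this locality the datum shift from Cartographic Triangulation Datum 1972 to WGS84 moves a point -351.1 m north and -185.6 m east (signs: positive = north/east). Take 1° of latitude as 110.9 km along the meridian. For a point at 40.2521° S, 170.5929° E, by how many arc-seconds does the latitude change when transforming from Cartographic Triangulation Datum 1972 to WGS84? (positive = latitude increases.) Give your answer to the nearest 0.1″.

Δφ = -11.4″

1° of latitude = 110.9 km, so Δφ = -351.1 / 110900 = -0.0031659° = -11.397″.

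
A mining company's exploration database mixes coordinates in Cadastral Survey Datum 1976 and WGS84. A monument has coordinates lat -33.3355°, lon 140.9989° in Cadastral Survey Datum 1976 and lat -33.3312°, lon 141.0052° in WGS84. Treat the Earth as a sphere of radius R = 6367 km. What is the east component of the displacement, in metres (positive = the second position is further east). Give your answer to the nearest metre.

ΔE = 585 m

Δφ = -33.3312° − -33.3355° = +0.0043°; Δλ = 141.0052° − 140.9989° = +0.0063°.
1° along a meridian = πR/180 = 111125 m.
ΔN = Δφ × 111125 = 477.8 m; ΔE = Δλ × 111125 × cos(-33.3355°) = +0.0063 × 111125 × 0.835467 = 584.9 m.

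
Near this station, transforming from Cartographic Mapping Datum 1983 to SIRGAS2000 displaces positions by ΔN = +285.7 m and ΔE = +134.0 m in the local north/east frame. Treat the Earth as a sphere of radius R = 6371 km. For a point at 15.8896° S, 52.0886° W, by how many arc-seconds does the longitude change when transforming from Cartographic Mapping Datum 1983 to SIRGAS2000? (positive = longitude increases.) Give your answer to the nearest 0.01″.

At latitude -15.8896°, cos φ = 0.961791.
One radian of longitude at latitude φ spans R cos φ, so Δλ = ΔE / (R cos φ) = 134.0 / (6371000 × 0.961791) = 2.1868e-05 rad = 4.511″.

Δλ = 4.51″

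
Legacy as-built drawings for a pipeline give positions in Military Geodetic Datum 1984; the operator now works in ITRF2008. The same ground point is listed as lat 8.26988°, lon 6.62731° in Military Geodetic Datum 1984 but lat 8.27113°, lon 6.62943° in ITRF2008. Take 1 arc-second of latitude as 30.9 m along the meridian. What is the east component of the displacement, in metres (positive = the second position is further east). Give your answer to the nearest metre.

ΔE = 233 m

Δφ = 8.27113° − 8.26988° = +0.00125°; Δλ = 6.62943° − 6.62731° = +0.00212°.
1° of latitude = 3600 × 30.90 = 111240 m.
ΔN = Δφ × 111240 = 139.0 m; ΔE = Δλ × 111240 × cos(8.26988°) = +0.00212 × 111240 × 0.989602 = 233.4 m.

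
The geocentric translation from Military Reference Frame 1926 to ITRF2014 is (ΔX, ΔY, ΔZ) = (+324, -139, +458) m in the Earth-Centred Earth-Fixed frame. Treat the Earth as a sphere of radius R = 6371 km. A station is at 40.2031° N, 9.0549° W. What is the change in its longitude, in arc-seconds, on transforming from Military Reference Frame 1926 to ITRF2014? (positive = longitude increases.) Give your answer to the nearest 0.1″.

Δλ = -3.7″

sin φ = 0.645499, cos φ = 0.763761, sin λ = -0.157381, cos λ = 0.987538.
East component: ΔE = −sin λ·ΔX + cos λ·ΔY = −(-0.157381)(324) + (0.987538)(-139) = -86.28 m.
1° of latitude spans πR/180 = 111195 m; at latitude φ, 1° of longitude spans that × cos φ = 84926.4 m, so Δλ = -86.28 / 84926.4 × 3600 = -3.657″.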